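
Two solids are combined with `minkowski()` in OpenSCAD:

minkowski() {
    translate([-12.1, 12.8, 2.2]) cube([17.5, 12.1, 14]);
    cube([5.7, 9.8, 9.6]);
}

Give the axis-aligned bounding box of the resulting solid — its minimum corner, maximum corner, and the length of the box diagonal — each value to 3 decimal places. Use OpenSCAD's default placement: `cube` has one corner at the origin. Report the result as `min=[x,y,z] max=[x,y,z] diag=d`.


min=[-12.100,12.800,2.200] max=[11.100,34.700,25.800] diag=39.684

A = translate([-12.1, 12.8, 2.2]) cube([17.5, 12.1, 14]) → bbox [-12.1,12.8,2.2] .. [5.4,24.9,16.2]
B = cube([5.7, 9.8, 9.6]) → bbox [0,0,0] .. [5.7,9.8,9.6]
lo = A.lo+B.lo = [-12.1+0, 12.8+0, 2.2+0] = [-12.100,12.800,2.200]
hi = A.hi+B.hi = [5.4+5.7, 24.9+9.8, 16.2+9.6] = [11.100,34.700,25.800]
diag = √(23.2²+21.9²+23.6²) = √1574.81 = 39.684


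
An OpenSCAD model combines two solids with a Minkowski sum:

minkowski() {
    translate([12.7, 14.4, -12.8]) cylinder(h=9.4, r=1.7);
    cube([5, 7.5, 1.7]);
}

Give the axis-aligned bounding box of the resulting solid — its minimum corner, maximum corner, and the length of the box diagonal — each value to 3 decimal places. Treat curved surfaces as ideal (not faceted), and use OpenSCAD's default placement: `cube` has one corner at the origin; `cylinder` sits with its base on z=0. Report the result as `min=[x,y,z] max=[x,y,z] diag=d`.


min=[11.000,12.700,-12.800] max=[19.400,23.600,-1.700] diag=17.680

A = translate([12.7, 14.4, -12.8]) cylinder(h=9.4, r=1.7) → bbox [11,12.7,-12.8] .. [14.4,16.1,-3.4]
B = cube([5, 7.5, 1.7]) → bbox [0,0,0] .. [5,7.5,1.7]
lo = A.lo+B.lo = [11+0, 12.7+0, -12.8+0] = [11.000,12.700,-12.800]
hi = A.hi+B.hi = [14.4+5, 16.1+7.5, -3.4+1.7] = [19.400,23.600,-1.700]
diag = √(8.4²+10.9²+11.1²) = √312.58 = 17.680


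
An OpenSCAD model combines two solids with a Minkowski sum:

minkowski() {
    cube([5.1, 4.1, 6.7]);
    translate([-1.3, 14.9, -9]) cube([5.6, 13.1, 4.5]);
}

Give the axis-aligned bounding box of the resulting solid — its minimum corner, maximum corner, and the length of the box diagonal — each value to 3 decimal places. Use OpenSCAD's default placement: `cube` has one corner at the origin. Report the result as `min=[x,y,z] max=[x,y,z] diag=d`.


A = translate([-1.3, 14.9, -9]) cube([5.6, 13.1, 4.5]) → bbox [-1.3,14.9,-9] .. [4.3,28,-4.5]
B = cube([5.1, 4.1, 6.7]) → bbox [0,0,0] .. [5.1,4.1,6.7]
lo = A.lo+B.lo = [-1.3+0, 14.9+0, -9+0] = [-1.300,14.900,-9.000]
hi = A.hi+B.hi = [4.3+5.1, 28+4.1, -4.5+6.7] = [9.400,32.100,2.200]
diag = √(10.7²+17.2²+11.2²) = √535.77 = 23.147

min=[-1.300,14.900,-9.000] max=[9.400,32.100,2.200] diag=23.147


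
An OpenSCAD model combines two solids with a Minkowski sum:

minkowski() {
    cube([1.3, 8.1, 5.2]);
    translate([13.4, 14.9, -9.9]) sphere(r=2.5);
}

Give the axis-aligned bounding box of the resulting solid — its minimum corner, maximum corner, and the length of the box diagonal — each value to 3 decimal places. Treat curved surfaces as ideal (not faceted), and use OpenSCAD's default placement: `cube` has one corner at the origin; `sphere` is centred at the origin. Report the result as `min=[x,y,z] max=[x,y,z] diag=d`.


min=[10.900,12.400,-12.400] max=[17.200,25.500,-2.200] diag=17.758

A = translate([13.4, 14.9, -9.9]) sphere(r=2.5) → bbox [10.9,12.4,-12.4] .. [15.9,17.4,-7.4]
B = cube([1.3, 8.1, 5.2]) → bbox [0,0,0] .. [1.3,8.1,5.2]
lo = A.lo+B.lo = [10.9+0, 12.4+0, -12.4+0] = [10.900,12.400,-12.400]
hi = A.hi+B.hi = [15.9+1.3, 17.4+8.1, -7.4+5.2] = [17.200,25.500,-2.200]
diag = √(6.3²+13.1²+10.2²) = √315.34 = 17.758


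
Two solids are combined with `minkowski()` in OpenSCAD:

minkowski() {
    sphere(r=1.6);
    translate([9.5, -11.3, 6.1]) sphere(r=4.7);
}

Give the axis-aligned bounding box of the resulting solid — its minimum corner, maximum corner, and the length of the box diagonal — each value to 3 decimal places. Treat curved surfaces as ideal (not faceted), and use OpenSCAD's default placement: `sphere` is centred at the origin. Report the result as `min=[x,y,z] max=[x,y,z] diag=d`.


A = translate([9.5, -11.3, 6.1]) sphere(r=4.7) → bbox [4.8,-16,1.4] .. [14.2,-6.6,10.8]
B = sphere(r=1.6) → bbox [-1.6,-1.6,-1.6] .. [1.6,1.6,1.6]
lo = A.lo+B.lo = [4.8-1.6, -16-1.6, 1.4-1.6] = [3.200,-17.600,-0.200]
hi = A.hi+B.hi = [14.2+1.6, -6.6+1.6, 10.8+1.6] = [15.800,-5.000,12.400]
diag = √(12.6²+12.6²+12.6²) = √476.28 = 21.824

min=[3.200,-17.600,-0.200] max=[15.800,-5.000,12.400] diag=21.824


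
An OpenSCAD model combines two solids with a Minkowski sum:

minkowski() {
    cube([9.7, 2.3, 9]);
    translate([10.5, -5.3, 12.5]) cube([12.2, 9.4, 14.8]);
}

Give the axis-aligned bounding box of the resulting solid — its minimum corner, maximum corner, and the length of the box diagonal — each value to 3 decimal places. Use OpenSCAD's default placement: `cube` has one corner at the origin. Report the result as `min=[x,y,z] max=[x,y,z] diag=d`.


A = translate([10.5, -5.3, 12.5]) cube([12.2, 9.4, 14.8]) → bbox [10.5,-5.3,12.5] .. [22.7,4.1,27.3]
B = cube([9.7, 2.3, 9]) → bbox [0,0,0] .. [9.7,2.3,9]
lo = A.lo+B.lo = [10.5+0, -5.3+0, 12.5+0] = [10.500,-5.300,12.500]
hi = A.hi+B.hi = [22.7+9.7, 4.1+2.3, 27.3+9] = [32.400,6.400,36.300]
diag = √(21.9²+11.7²+23.8²) = √1182.94 = 34.394

min=[10.500,-5.300,12.500] max=[32.400,6.400,36.300] diag=34.394


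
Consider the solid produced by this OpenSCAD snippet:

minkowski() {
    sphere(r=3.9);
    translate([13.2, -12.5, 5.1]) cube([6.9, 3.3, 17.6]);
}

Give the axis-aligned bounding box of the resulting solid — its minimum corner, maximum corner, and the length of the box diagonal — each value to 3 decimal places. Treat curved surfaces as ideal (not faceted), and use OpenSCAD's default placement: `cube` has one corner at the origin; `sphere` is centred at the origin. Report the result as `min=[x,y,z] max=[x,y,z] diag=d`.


min=[9.300,-16.400,1.200] max=[24.000,-5.300,26.600] diag=31.376

A = translate([13.2, -12.5, 5.1]) cube([6.9, 3.3, 17.6]) → bbox [13.2,-12.5,5.1] .. [20.1,-9.2,22.7]
B = sphere(r=3.9) → bbox [-3.9,-3.9,-3.9] .. [3.9,3.9,3.9]
lo = A.lo+B.lo = [13.2-3.9, -12.5-3.9, 5.1-3.9] = [9.300,-16.400,1.200]
hi = A.hi+B.hi = [20.1+3.9, -9.2+3.9, 22.7+3.9] = [24.000,-5.300,26.600]
diag = √(14.7²+11.1²+25.4²) = √984.46 = 31.376


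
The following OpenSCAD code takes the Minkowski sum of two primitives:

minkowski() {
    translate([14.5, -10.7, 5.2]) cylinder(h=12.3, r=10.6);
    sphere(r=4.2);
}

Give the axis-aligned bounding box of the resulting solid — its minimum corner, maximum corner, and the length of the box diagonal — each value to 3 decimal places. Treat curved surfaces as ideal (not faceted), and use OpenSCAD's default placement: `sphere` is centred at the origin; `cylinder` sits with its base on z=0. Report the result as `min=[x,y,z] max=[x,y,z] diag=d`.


min=[-0.300,-25.500,1.000] max=[29.300,4.100,21.700] diag=46.699

A = translate([14.5, -10.7, 5.2]) cylinder(h=12.3, r=10.6) → bbox [3.9,-21.3,5.2] .. [25.1,-0.1,17.5]
B = sphere(r=4.2) → bbox [-4.2,-4.2,-4.2] .. [4.2,4.2,4.2]
lo = A.lo+B.lo = [3.9-4.2, -21.3-4.2, 5.2-4.2] = [-0.300,-25.500,1.000]
hi = A.hi+B.hi = [25.1+4.2, -0.1+4.2, 17.5+4.2] = [29.300,4.100,21.700]
diag = √(29.6²+29.6²+20.7²) = √2180.81 = 46.699


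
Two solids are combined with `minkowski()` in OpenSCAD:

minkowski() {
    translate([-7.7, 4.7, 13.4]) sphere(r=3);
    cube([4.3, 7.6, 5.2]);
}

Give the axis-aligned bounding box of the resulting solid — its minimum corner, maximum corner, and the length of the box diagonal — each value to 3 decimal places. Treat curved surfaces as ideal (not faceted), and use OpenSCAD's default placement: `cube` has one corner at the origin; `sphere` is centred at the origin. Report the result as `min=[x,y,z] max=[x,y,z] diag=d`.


A = translate([-7.7, 4.7, 13.4]) sphere(r=3) → bbox [-10.7,1.7,10.4] .. [-4.7,7.7,16.4]
B = cube([4.3, 7.6, 5.2]) → bbox [0,0,0] .. [4.3,7.6,5.2]
lo = A.lo+B.lo = [-10.7+0, 1.7+0, 10.4+0] = [-10.700,1.700,10.400]
hi = A.hi+B.hi = [-4.7+4.3, 7.7+7.6, 16.4+5.2] = [-0.400,15.300,21.600]
diag = √(10.3²+13.6²+11.2²) = √416.49 = 20.408

min=[-10.700,1.700,10.400] max=[-0.400,15.300,21.600] diag=20.408


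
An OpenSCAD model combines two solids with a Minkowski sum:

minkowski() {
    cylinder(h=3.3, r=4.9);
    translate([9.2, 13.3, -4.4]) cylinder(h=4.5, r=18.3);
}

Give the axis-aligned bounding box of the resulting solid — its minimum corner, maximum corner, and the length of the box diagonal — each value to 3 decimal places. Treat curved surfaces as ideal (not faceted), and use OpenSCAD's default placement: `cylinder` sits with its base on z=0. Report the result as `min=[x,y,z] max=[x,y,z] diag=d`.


A = translate([9.2, 13.3, -4.4]) cylinder(h=4.5, r=18.3) → bbox [-9.1,-5,-4.4] .. [27.5,31.6,0.1]
B = cylinder(h=3.3, r=4.9) → bbox [-4.9,-4.9,0] .. [4.9,4.9,3.3]
lo = A.lo+B.lo = [-9.1-4.9, -5-4.9, -4.4+0] = [-14.000,-9.900,-4.400]
hi = A.hi+B.hi = [27.5+4.9, 31.6+4.9, 0.1+3.3] = [32.400,36.500,3.400]
diag = √(46.4²+46.4²+7.8²) = √4366.76 = 66.081

min=[-14.000,-9.900,-4.400] max=[32.400,36.500,3.400] diag=66.081


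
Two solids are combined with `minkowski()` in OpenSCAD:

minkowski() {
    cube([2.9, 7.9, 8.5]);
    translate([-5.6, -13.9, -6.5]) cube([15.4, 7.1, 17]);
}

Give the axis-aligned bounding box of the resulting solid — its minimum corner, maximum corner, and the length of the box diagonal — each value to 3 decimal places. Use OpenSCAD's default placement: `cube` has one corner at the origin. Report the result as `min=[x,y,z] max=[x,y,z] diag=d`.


A = translate([-5.6, -13.9, -6.5]) cube([15.4, 7.1, 17]) → bbox [-5.6,-13.9,-6.5] .. [9.8,-6.8,10.5]
B = cube([2.9, 7.9, 8.5]) → bbox [0,0,0] .. [2.9,7.9,8.5]
lo = A.lo+B.lo = [-5.6+0, -13.9+0, -6.5+0] = [-5.600,-13.900,-6.500]
hi = A.hi+B.hi = [9.8+2.9, -6.8+7.9, 10.5+8.5] = [12.700,1.100,19.000]
diag = √(18.3²+15²+25.5²) = √1210.14 = 34.787

min=[-5.600,-13.900,-6.500] max=[12.700,1.100,19.000] diag=34.787


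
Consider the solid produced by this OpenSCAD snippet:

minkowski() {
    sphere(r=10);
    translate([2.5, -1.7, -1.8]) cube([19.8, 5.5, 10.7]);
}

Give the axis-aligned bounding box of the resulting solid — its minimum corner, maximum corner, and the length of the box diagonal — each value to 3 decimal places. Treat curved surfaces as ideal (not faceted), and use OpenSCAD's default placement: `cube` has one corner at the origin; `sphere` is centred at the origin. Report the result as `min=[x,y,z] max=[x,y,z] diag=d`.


A = translate([2.5, -1.7, -1.8]) cube([19.8, 5.5, 10.7]) → bbox [2.5,-1.7,-1.8] .. [22.3,3.8,8.9]
B = sphere(r=10) → bbox [-10,-10,-10] .. [10,10,10]
lo = A.lo+B.lo = [2.5-10, -1.7-10, -1.8-10] = [-7.500,-11.700,-11.800]
hi = A.hi+B.hi = [22.3+10, 3.8+10, 8.9+10] = [32.300,13.800,18.900]
diag = √(39.8²+25.5²+30.7²) = √3176.78 = 56.363

min=[-7.500,-11.700,-11.800] max=[32.300,13.800,18.900] diag=56.363


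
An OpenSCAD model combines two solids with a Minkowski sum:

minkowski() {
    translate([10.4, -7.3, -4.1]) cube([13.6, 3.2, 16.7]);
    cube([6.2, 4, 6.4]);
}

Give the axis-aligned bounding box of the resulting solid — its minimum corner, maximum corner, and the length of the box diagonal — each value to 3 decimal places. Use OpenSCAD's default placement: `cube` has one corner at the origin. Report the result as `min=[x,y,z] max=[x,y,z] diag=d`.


min=[10.400,-7.300,-4.100] max=[30.200,-0.100,19.000] diag=31.265

A = translate([10.4, -7.3, -4.1]) cube([13.6, 3.2, 16.7]) → bbox [10.4,-7.3,-4.1] .. [24,-4.1,12.6]
B = cube([6.2, 4, 6.4]) → bbox [0,0,0] .. [6.2,4,6.4]
lo = A.lo+B.lo = [10.4+0, -7.3+0, -4.1+0] = [10.400,-7.300,-4.100]
hi = A.hi+B.hi = [24+6.2, -4.1+4, 12.6+6.4] = [30.200,-0.100,19.000]
diag = √(19.8²+7.2²+23.1²) = √977.49 = 31.265


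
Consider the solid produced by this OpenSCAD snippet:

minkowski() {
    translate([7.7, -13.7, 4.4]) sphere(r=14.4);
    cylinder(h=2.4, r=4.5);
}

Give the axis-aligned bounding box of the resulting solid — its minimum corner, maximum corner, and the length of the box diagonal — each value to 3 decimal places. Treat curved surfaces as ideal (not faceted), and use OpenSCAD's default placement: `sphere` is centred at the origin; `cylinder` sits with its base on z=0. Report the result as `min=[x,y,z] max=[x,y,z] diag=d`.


A = translate([7.7, -13.7, 4.4]) sphere(r=14.4) → bbox [-6.7,-28.1,-10] .. [22.1,0.7,18.8]
B = cylinder(h=2.4, r=4.5) → bbox [-4.5,-4.5,0] .. [4.5,4.5,2.4]
lo = A.lo+B.lo = [-6.7-4.5, -28.1-4.5, -10+0] = [-11.200,-32.600,-10.000]
hi = A.hi+B.hi = [22.1+4.5, 0.7+4.5, 18.8+2.4] = [26.600,5.200,21.200]
diag = √(37.8²+37.8²+31.2²) = √3831.12 = 61.896

min=[-11.200,-32.600,-10.000] max=[26.600,5.200,21.200] diag=61.896


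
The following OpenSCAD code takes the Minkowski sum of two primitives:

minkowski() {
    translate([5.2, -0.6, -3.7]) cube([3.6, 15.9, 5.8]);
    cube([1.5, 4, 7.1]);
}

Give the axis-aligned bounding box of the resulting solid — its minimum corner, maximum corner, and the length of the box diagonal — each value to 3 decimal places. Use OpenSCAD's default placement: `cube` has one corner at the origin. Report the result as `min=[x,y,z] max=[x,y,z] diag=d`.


A = translate([5.2, -0.6, -3.7]) cube([3.6, 15.9, 5.8]) → bbox [5.2,-0.6,-3.7] .. [8.8,15.3,2.1]
B = cube([1.5, 4, 7.1]) → bbox [0,0,0] .. [1.5,4,7.1]
lo = A.lo+B.lo = [5.2+0, -0.6+0, -3.7+0] = [5.200,-0.600,-3.700]
hi = A.hi+B.hi = [8.8+1.5, 15.3+4, 2.1+7.1] = [10.300,19.300,9.200]
diag = √(5.1²+19.9²+12.9²) = √588.43 = 24.258

min=[5.200,-0.600,-3.700] max=[10.300,19.300,9.200] diag=24.258


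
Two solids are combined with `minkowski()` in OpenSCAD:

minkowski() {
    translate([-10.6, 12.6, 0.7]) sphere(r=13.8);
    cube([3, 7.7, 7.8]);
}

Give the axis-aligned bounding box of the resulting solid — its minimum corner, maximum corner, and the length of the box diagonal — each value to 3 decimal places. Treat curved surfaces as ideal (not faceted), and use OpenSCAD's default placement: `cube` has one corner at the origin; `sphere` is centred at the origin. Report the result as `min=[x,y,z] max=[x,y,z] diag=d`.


min=[-24.400,-1.200,-13.100] max=[6.200,34.100,22.300] diag=58.614

A = translate([-10.6, 12.6, 0.7]) sphere(r=13.8) → bbox [-24.4,-1.2,-13.1] .. [3.2,26.4,14.5]
B = cube([3, 7.7, 7.8]) → bbox [0,0,0] .. [3,7.7,7.8]
lo = A.lo+B.lo = [-24.4+0, -1.2+0, -13.1+0] = [-24.400,-1.200,-13.100]
hi = A.hi+B.hi = [3.2+3, 26.4+7.7, 14.5+7.8] = [6.200,34.100,22.300]
diag = √(30.6²+35.3²+35.4²) = √3435.61 = 58.614


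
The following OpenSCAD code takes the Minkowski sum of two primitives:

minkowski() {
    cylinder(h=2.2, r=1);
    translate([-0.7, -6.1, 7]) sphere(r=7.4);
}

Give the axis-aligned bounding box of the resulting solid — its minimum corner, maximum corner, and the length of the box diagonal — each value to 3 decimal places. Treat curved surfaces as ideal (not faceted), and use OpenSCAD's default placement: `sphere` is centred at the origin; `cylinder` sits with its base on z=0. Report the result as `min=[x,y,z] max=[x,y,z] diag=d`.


min=[-9.100,-14.500,-0.400] max=[7.700,2.300,16.600] diag=29.214

A = translate([-0.7, -6.1, 7]) sphere(r=7.4) → bbox [-8.1,-13.5,-0.4] .. [6.7,1.3,14.4]
B = cylinder(h=2.2, r=1) → bbox [-1,-1,0] .. [1,1,2.2]
lo = A.lo+B.lo = [-8.1-1, -13.5-1, -0.4+0] = [-9.100,-14.500,-0.400]
hi = A.hi+B.hi = [6.7+1, 1.3+1, 14.4+2.2] = [7.700,2.300,16.600]
diag = √(16.8²+16.8²+17²) = √853.48 = 29.214


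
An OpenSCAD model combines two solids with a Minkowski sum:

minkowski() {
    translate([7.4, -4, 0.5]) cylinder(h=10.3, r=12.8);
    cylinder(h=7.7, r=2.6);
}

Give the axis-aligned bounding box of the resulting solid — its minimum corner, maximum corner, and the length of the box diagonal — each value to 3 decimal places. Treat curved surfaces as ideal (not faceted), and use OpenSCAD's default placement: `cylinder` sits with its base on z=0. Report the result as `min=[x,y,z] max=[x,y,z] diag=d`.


A = translate([7.4, -4, 0.5]) cylinder(h=10.3, r=12.8) → bbox [-5.4,-16.8,0.5] .. [20.2,8.8,10.8]
B = cylinder(h=7.7, r=2.6) → bbox [-2.6,-2.6,0] .. [2.6,2.6,7.7]
lo = A.lo+B.lo = [-5.4-2.6, -16.8-2.6, 0.5+0] = [-8.000,-19.400,0.500]
hi = A.hi+B.hi = [20.2+2.6, 8.8+2.6, 10.8+7.7] = [22.800,11.400,18.500]
diag = √(30.8²+30.8²+18²) = √2221.28 = 47.130

min=[-8.000,-19.400,0.500] max=[22.800,11.400,18.500] diag=47.130


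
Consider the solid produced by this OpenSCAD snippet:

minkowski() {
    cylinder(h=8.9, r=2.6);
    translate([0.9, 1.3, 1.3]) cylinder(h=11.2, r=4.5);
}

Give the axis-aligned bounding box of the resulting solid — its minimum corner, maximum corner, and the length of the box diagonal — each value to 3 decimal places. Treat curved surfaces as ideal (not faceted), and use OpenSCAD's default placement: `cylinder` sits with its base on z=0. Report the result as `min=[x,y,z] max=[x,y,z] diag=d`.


min=[-6.200,-5.800,1.300] max=[8.000,8.400,21.400] diag=28.413

A = translate([0.9, 1.3, 1.3]) cylinder(h=11.2, r=4.5) → bbox [-3.6,-3.2,1.3] .. [5.4,5.8,12.5]
B = cylinder(h=8.9, r=2.6) → bbox [-2.6,-2.6,0] .. [2.6,2.6,8.9]
lo = A.lo+B.lo = [-3.6-2.6, -3.2-2.6, 1.3+0] = [-6.200,-5.800,1.300]
hi = A.hi+B.hi = [5.4+2.6, 5.8+2.6, 12.5+8.9] = [8.000,8.400,21.400]
diag = √(14.2²+14.2²+20.1²) = √807.29 = 28.413


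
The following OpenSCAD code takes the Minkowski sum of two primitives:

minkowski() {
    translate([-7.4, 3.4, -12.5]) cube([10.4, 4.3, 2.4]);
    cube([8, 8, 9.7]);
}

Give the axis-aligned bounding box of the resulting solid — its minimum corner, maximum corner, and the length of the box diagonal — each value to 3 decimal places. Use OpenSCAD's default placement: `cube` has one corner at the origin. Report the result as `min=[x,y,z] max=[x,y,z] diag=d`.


A = translate([-7.4, 3.4, -12.5]) cube([10.4, 4.3, 2.4]) → bbox [-7.4,3.4,-12.5] .. [3,7.7,-10.1]
B = cube([8, 8, 9.7]) → bbox [0,0,0] .. [8,8,9.7]
lo = A.lo+B.lo = [-7.4+0, 3.4+0, -12.5+0] = [-7.400,3.400,-12.500]
hi = A.hi+B.hi = [3+8, 7.7+8, -10.1+9.7] = [11.000,15.700,-0.400]
diag = √(18.4²+12.3²+12.1²) = √636.26 = 25.224

min=[-7.400,3.400,-12.500] max=[11.000,15.700,-0.400] diag=25.224


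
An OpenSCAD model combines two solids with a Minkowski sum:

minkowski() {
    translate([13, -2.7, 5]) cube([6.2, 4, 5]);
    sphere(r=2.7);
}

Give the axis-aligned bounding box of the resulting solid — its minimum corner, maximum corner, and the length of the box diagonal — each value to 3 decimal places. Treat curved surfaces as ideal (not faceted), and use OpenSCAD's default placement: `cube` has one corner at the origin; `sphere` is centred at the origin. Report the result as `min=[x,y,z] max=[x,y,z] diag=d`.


min=[10.300,-5.400,2.300] max=[21.900,4.000,12.700] diag=18.196

A = translate([13, -2.7, 5]) cube([6.2, 4, 5]) → bbox [13,-2.7,5] .. [19.2,1.3,10]
B = sphere(r=2.7) → bbox [-2.7,-2.7,-2.7] .. [2.7,2.7,2.7]
lo = A.lo+B.lo = [13-2.7, -2.7-2.7, 5-2.7] = [10.300,-5.400,2.300]
hi = A.hi+B.hi = [19.2+2.7, 1.3+2.7, 10+2.7] = [21.900,4.000,12.700]
diag = √(11.6²+9.4²+10.4²) = √331.08 = 18.196


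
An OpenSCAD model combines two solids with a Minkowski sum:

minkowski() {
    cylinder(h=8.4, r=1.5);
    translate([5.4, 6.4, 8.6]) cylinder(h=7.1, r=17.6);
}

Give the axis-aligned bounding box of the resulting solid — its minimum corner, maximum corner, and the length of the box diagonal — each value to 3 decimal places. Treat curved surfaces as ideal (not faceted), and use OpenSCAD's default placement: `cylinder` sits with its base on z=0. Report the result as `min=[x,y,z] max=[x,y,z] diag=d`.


A = translate([5.4, 6.4, 8.6]) cylinder(h=7.1, r=17.6) → bbox [-12.2,-11.2,8.6] .. [23,24,15.7]
B = cylinder(h=8.4, r=1.5) → bbox [-1.5,-1.5,0] .. [1.5,1.5,8.4]
lo = A.lo+B.lo = [-12.2-1.5, -11.2-1.5, 8.6+0] = [-13.700,-12.700,8.600]
hi = A.hi+B.hi = [23+1.5, 24+1.5, 15.7+8.4] = [24.500,25.500,24.100]
diag = √(38.2²+38.2²+15.5²) = √3158.73 = 56.203

min=[-13.700,-12.700,8.600] max=[24.500,25.500,24.100] diag=56.203


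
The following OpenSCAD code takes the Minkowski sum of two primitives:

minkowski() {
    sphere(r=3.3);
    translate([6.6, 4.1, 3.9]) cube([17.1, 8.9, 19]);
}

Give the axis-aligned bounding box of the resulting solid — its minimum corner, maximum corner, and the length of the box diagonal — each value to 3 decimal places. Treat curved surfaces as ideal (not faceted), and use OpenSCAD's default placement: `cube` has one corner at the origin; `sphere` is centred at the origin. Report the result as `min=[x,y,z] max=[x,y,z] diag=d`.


A = translate([6.6, 4.1, 3.9]) cube([17.1, 8.9, 19]) → bbox [6.6,4.1,3.9] .. [23.7,13,22.9]
B = sphere(r=3.3) → bbox [-3.3,-3.3,-3.3] .. [3.3,3.3,3.3]
lo = A.lo+B.lo = [6.6-3.3, 4.1-3.3, 3.9-3.3] = [3.300,0.800,0.600]
hi = A.hi+B.hi = [23.7+3.3, 13+3.3, 22.9+3.3] = [27.000,16.300,26.200]
diag = √(23.7²+15.5²+25.6²) = √1457.3 = 38.175

min=[3.300,0.800,0.600] max=[27.000,16.300,26.200] diag=38.175


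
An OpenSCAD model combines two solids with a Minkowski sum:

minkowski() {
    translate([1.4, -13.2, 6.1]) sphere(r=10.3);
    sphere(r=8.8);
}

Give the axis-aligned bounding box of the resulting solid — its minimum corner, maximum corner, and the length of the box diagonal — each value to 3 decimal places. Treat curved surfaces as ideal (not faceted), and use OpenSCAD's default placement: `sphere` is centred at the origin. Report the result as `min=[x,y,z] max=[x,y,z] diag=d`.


A = translate([1.4, -13.2, 6.1]) sphere(r=10.3) → bbox [-8.9,-23.5,-4.2] .. [11.7,-2.9,16.4]
B = sphere(r=8.8) → bbox [-8.8,-8.8,-8.8] .. [8.8,8.8,8.8]
lo = A.lo+B.lo = [-8.9-8.8, -23.5-8.8, -4.2-8.8] = [-17.700,-32.300,-13.000]
hi = A.hi+B.hi = [11.7+8.8, -2.9+8.8, 16.4+8.8] = [20.500,5.900,25.200]
diag = √(38.2²+38.2²+38.2²) = √4377.72 = 66.164

min=[-17.700,-32.300,-13.000] max=[20.500,5.900,25.200] diag=66.164


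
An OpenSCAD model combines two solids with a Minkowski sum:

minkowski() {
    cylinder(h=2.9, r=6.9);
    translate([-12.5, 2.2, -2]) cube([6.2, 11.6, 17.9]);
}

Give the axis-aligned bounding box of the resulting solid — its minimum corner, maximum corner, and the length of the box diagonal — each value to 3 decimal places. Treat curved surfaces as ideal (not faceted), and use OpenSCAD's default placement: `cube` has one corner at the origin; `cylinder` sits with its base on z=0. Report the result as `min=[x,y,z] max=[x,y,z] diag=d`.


A = translate([-12.5, 2.2, -2]) cube([6.2, 11.6, 17.9]) → bbox [-12.5,2.2,-2] .. [-6.3,13.8,15.9]
B = cylinder(h=2.9, r=6.9) → bbox [-6.9,-6.9,0] .. [6.9,6.9,2.9]
lo = A.lo+B.lo = [-12.5-6.9, 2.2-6.9, -2+0] = [-19.400,-4.700,-2.000]
hi = A.hi+B.hi = [-6.3+6.9, 13.8+6.9, 15.9+2.9] = [0.600,20.700,18.800]
diag = √(20²+25.4²+20.8²) = √1477.8 = 38.442

min=[-19.400,-4.700,-2.000] max=[0.600,20.700,18.800] diag=38.442


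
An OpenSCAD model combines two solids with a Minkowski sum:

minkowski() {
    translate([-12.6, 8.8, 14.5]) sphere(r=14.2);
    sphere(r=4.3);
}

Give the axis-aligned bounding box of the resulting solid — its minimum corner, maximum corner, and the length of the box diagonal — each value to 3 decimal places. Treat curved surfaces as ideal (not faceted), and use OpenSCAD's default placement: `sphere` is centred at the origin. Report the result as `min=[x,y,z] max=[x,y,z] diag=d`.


A = translate([-12.6, 8.8, 14.5]) sphere(r=14.2) → bbox [-26.8,-5.4,0.3] .. [1.6,23,28.7]
B = sphere(r=4.3) → bbox [-4.3,-4.3,-4.3] .. [4.3,4.3,4.3]
lo = A.lo+B.lo = [-26.8-4.3, -5.4-4.3, 0.3-4.3] = [-31.100,-9.700,-4.000]
hi = A.hi+B.hi = [1.6+4.3, 23+4.3, 28.7+4.3] = [5.900,27.300,33.000]
diag = √(37²+37²+37²) = √4107 = 64.086

min=[-31.100,-9.700,-4.000] max=[5.900,27.300,33.000] diag=64.086


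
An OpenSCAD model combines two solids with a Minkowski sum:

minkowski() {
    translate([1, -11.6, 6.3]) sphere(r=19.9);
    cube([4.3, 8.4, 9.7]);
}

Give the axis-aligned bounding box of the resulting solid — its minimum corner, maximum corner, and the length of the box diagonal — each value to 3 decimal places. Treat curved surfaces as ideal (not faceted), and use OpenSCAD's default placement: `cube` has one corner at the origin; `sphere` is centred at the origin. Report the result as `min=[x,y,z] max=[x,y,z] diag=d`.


min=[-18.900,-31.500,-13.600] max=[25.200,16.700,35.900] diag=81.965

A = translate([1, -11.6, 6.3]) sphere(r=19.9) → bbox [-18.9,-31.5,-13.6] .. [20.9,8.3,26.2]
B = cube([4.3, 8.4, 9.7]) → bbox [0,0,0] .. [4.3,8.4,9.7]
lo = A.lo+B.lo = [-18.9+0, -31.5+0, -13.6+0] = [-18.900,-31.500,-13.600]
hi = A.hi+B.hi = [20.9+4.3, 8.3+8.4, 26.2+9.7] = [25.200,16.700,35.900]
diag = √(44.1²+48.2²+49.5²) = √6718.3 = 81.965


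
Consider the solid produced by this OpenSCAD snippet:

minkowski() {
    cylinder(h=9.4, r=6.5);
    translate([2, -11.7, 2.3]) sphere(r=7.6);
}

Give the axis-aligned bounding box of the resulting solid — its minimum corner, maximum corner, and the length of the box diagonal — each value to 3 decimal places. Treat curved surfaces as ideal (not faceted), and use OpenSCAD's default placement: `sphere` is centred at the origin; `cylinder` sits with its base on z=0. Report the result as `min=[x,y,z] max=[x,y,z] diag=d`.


A = translate([2, -11.7, 2.3]) sphere(r=7.6) → bbox [-5.6,-19.3,-5.3] .. [9.6,-4.1,9.9]
B = cylinder(h=9.4, r=6.5) → bbox [-6.5,-6.5,0] .. [6.5,6.5,9.4]
lo = A.lo+B.lo = [-5.6-6.5, -19.3-6.5, -5.3+0] = [-12.100,-25.800,-5.300]
hi = A.hi+B.hi = [9.6+6.5, -4.1+6.5, 9.9+9.4] = [16.100,2.400,19.300]
diag = √(28.2²+28.2²+24.6²) = √2195.64 = 46.858

min=[-12.100,-25.800,-5.300] max=[16.100,2.400,19.300] diag=46.858


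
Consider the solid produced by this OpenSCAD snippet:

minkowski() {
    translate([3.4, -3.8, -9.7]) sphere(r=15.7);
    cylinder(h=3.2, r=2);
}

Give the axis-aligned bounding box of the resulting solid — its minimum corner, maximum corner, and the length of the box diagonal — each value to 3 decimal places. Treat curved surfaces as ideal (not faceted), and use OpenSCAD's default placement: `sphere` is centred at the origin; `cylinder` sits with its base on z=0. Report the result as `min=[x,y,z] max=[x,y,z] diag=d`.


A = translate([3.4, -3.8, -9.7]) sphere(r=15.7) → bbox [-12.3,-19.5,-25.4] .. [19.1,11.9,6]
B = cylinder(h=3.2, r=2) → bbox [-2,-2,0] .. [2,2,3.2]
lo = A.lo+B.lo = [-12.3-2, -19.5-2, -25.4+0] = [-14.300,-21.500,-25.400]
hi = A.hi+B.hi = [19.1+2, 11.9+2, 6+3.2] = [21.100,13.900,9.200]
diag = √(35.4²+35.4²+34.6²) = √3703.48 = 60.856

min=[-14.300,-21.500,-25.400] max=[21.100,13.900,9.200] diag=60.856


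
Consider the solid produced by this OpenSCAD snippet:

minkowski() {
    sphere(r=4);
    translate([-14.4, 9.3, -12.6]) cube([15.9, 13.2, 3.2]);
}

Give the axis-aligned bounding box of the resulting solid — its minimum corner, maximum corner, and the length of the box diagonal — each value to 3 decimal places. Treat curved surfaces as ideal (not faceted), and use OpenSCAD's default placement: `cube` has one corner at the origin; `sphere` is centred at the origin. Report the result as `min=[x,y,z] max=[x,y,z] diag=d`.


A = translate([-14.4, 9.3, -12.6]) cube([15.9, 13.2, 3.2]) → bbox [-14.4,9.3,-12.6] .. [1.5,22.5,-9.4]
B = sphere(r=4) → bbox [-4,-4,-4] .. [4,4,4]
lo = A.lo+B.lo = [-14.4-4, 9.3-4, -12.6-4] = [-18.400,5.300,-16.600]
hi = A.hi+B.hi = [1.5+4, 22.5+4, -9.4+4] = [5.500,26.500,-5.400]
diag = √(23.9²+21.2²+11.2²) = √1146.09 = 33.854

min=[-18.400,5.300,-16.600] max=[5.500,26.500,-5.400] diag=33.854


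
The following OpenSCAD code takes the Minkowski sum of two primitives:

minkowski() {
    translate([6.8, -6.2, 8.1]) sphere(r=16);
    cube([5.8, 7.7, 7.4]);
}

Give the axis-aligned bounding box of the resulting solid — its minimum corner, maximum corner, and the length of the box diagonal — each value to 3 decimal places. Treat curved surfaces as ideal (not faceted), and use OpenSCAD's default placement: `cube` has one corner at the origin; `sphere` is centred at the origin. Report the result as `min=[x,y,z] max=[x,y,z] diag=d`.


A = translate([6.8, -6.2, 8.1]) sphere(r=16) → bbox [-9.2,-22.2,-7.9] .. [22.8,9.8,24.1]
B = cube([5.8, 7.7, 7.4]) → bbox [0,0,0] .. [5.8,7.7,7.4]
lo = A.lo+B.lo = [-9.2+0, -22.2+0, -7.9+0] = [-9.200,-22.200,-7.900]
hi = A.hi+B.hi = [22.8+5.8, 9.8+7.7, 24.1+7.4] = [28.600,17.500,31.500]
diag = √(37.8²+39.7²+39.4²) = √4557.29 = 67.508

min=[-9.200,-22.200,-7.900] max=[28.600,17.500,31.500] diag=67.508


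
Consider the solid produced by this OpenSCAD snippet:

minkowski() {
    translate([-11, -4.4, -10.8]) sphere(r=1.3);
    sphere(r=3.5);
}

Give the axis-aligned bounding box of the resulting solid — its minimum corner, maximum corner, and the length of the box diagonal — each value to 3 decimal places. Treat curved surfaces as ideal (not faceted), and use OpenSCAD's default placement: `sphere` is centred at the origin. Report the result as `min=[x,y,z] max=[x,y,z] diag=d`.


min=[-15.800,-9.200,-15.600] max=[-6.200,0.400,-6.000] diag=16.628

A = translate([-11, -4.4, -10.8]) sphere(r=1.3) → bbox [-12.3,-5.7,-12.1] .. [-9.7,-3.1,-9.5]
B = sphere(r=3.5) → bbox [-3.5,-3.5,-3.5] .. [3.5,3.5,3.5]
lo = A.lo+B.lo = [-12.3-3.5, -5.7-3.5, -12.1-3.5] = [-15.800,-9.200,-15.600]
hi = A.hi+B.hi = [-9.7+3.5, -3.1+3.5, -9.5+3.5] = [-6.200,0.400,-6.000]
diag = √(9.6²+9.6²+9.6²) = √276.48 = 16.628


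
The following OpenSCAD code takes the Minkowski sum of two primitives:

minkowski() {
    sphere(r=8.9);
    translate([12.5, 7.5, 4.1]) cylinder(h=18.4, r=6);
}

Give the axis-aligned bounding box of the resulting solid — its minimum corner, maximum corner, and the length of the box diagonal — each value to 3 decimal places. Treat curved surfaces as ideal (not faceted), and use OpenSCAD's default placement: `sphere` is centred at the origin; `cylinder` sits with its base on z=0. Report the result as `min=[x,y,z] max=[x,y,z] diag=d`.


min=[-2.400,-7.400,-4.800] max=[27.400,22.400,31.400] diag=55.556

A = translate([12.5, 7.5, 4.1]) cylinder(h=18.4, r=6) → bbox [6.5,1.5,4.1] .. [18.5,13.5,22.5]
B = sphere(r=8.9) → bbox [-8.9,-8.9,-8.9] .. [8.9,8.9,8.9]
lo = A.lo+B.lo = [6.5-8.9, 1.5-8.9, 4.1-8.9] = [-2.400,-7.400,-4.800]
hi = A.hi+B.hi = [18.5+8.9, 13.5+8.9, 22.5+8.9] = [27.400,22.400,31.400]
diag = √(29.8²+29.8²+36.2²) = √3086.52 = 55.556


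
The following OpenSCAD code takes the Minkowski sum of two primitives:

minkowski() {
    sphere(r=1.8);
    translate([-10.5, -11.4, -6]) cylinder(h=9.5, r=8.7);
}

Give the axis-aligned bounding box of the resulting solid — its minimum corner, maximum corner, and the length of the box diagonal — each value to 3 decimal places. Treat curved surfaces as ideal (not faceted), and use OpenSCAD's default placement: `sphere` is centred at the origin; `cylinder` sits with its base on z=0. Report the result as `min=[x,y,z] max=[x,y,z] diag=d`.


A = translate([-10.5, -11.4, -6]) cylinder(h=9.5, r=8.7) → bbox [-19.2,-20.1,-6] .. [-1.8,-2.7,3.5]
B = sphere(r=1.8) → bbox [-1.8,-1.8,-1.8] .. [1.8,1.8,1.8]
lo = A.lo+B.lo = [-19.2-1.8, -20.1-1.8, -6-1.8] = [-21.000,-21.900,-7.800]
hi = A.hi+B.hi = [-1.8+1.8, -2.7+1.8, 3.5+1.8] = [0.000,-0.900,5.300]
diag = √(21²+21²+13.1²) = √1053.61 = 32.459

min=[-21.000,-21.900,-7.800] max=[0.000,-0.900,5.300] diag=32.459


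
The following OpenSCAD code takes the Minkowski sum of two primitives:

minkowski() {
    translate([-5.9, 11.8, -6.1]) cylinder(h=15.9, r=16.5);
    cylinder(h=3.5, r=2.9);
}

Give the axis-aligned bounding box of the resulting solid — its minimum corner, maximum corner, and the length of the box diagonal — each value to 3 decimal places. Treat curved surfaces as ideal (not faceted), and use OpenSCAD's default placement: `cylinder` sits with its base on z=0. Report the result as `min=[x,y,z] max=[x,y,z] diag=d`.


A = translate([-5.9, 11.8, -6.1]) cylinder(h=15.9, r=16.5) → bbox [-22.4,-4.7,-6.1] .. [10.6,28.3,9.8]
B = cylinder(h=3.5, r=2.9) → bbox [-2.9,-2.9,0] .. [2.9,2.9,3.5]
lo = A.lo+B.lo = [-22.4-2.9, -4.7-2.9, -6.1+0] = [-25.300,-7.600,-6.100]
hi = A.hi+B.hi = [10.6+2.9, 28.3+2.9, 9.8+3.5] = [13.500,31.200,13.300]
diag = √(38.8²+38.8²+19.4²) = √3387.24 = 58.200

min=[-25.300,-7.600,-6.100] max=[13.500,31.200,13.300] diag=58.200


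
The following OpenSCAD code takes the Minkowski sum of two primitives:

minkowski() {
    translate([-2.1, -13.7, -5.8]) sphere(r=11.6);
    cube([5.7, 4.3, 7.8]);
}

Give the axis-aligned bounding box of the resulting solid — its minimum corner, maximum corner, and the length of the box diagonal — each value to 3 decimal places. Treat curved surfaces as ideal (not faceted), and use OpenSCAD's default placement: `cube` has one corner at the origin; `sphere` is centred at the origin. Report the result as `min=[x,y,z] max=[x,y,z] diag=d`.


A = translate([-2.1, -13.7, -5.8]) sphere(r=11.6) → bbox [-13.7,-25.3,-17.4] .. [9.5,-2.1,5.8]
B = cube([5.7, 4.3, 7.8]) → bbox [0,0,0] .. [5.7,4.3,7.8]
lo = A.lo+B.lo = [-13.7+0, -25.3+0, -17.4+0] = [-13.700,-25.300,-17.400]
hi = A.hi+B.hi = [9.5+5.7, -2.1+4.3, 5.8+7.8] = [15.200,2.200,13.600]
diag = √(28.9²+27.5²+31²) = √2552.46 = 50.522

min=[-13.700,-25.300,-17.400] max=[15.200,2.200,13.600] diag=50.522


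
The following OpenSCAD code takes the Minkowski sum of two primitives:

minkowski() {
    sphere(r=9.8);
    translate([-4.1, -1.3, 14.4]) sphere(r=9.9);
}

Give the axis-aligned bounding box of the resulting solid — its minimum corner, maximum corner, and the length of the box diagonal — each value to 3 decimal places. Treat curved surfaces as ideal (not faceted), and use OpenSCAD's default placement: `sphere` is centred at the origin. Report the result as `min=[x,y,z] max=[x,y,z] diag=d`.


A = translate([-4.1, -1.3, 14.4]) sphere(r=9.9) → bbox [-14,-11.2,4.5] .. [5.8,8.6,24.3]
B = sphere(r=9.8) → bbox [-9.8,-9.8,-9.8] .. [9.8,9.8,9.8]
lo = A.lo+B.lo = [-14-9.8, -11.2-9.8, 4.5-9.8] = [-23.800,-21.000,-5.300]
hi = A.hi+B.hi = [5.8+9.8, 8.6+9.8, 24.3+9.8] = [15.600,18.400,34.100]
diag = √(39.4²+39.4²+39.4²) = √4657.08 = 68.243

min=[-23.800,-21.000,-5.300] max=[15.600,18.400,34.100] diag=68.243


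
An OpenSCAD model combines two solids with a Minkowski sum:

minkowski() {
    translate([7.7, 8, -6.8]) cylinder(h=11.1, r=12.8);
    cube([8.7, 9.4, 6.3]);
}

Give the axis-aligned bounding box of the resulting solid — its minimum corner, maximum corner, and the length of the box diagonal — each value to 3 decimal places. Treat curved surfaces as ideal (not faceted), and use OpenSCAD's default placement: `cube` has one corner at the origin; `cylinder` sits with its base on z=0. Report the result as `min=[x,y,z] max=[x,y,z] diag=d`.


min=[-5.100,-4.800,-6.800] max=[29.200,30.200,10.600] diag=52.002

A = translate([7.7, 8, -6.8]) cylinder(h=11.1, r=12.8) → bbox [-5.1,-4.8,-6.8] .. [20.5,20.8,4.3]
B = cube([8.7, 9.4, 6.3]) → bbox [0,0,0] .. [8.7,9.4,6.3]
lo = A.lo+B.lo = [-5.1+0, -4.8+0, -6.8+0] = [-5.100,-4.800,-6.800]
hi = A.hi+B.hi = [20.5+8.7, 20.8+9.4, 4.3+6.3] = [29.200,30.200,10.600]
diag = √(34.3²+35²+17.4²) = √2704.25 = 52.002


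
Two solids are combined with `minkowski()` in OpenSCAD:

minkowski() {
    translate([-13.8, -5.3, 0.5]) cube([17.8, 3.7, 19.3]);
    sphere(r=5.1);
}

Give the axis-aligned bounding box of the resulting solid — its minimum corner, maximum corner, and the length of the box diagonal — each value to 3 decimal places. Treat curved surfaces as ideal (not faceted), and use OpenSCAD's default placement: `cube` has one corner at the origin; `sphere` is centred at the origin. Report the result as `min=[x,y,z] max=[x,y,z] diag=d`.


min=[-18.900,-10.400,-4.600] max=[9.100,3.500,24.900] diag=42.982

A = translate([-13.8, -5.3, 0.5]) cube([17.8, 3.7, 19.3]) → bbox [-13.8,-5.3,0.5] .. [4,-1.6,19.8]
B = sphere(r=5.1) → bbox [-5.1,-5.1,-5.1] .. [5.1,5.1,5.1]
lo = A.lo+B.lo = [-13.8-5.1, -5.3-5.1, 0.5-5.1] = [-18.900,-10.400,-4.600]
hi = A.hi+B.hi = [4+5.1, -1.6+5.1, 19.8+5.1] = [9.100,3.500,24.900]
diag = √(28²+13.9²+29.5²) = √1847.46 = 42.982


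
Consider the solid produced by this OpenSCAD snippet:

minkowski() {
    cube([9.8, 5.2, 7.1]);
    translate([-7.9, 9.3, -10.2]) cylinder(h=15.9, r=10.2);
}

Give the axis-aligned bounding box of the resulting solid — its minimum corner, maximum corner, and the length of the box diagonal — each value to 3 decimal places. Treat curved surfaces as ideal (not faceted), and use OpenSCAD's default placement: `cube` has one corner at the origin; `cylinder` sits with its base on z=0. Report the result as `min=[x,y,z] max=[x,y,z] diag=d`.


min=[-18.100,-0.900,-10.200] max=[12.100,24.700,12.800] diag=45.786

A = translate([-7.9, 9.3, -10.2]) cylinder(h=15.9, r=10.2) → bbox [-18.1,-0.9,-10.2] .. [2.3,19.5,5.7]
B = cube([9.8, 5.2, 7.1]) → bbox [0,0,0] .. [9.8,5.2,7.1]
lo = A.lo+B.lo = [-18.1+0, -0.9+0, -10.2+0] = [-18.100,-0.900,-10.200]
hi = A.hi+B.hi = [2.3+9.8, 19.5+5.2, 5.7+7.1] = [12.100,24.700,12.800]
diag = √(30.2²+25.6²+23²) = √2096.4 = 45.786


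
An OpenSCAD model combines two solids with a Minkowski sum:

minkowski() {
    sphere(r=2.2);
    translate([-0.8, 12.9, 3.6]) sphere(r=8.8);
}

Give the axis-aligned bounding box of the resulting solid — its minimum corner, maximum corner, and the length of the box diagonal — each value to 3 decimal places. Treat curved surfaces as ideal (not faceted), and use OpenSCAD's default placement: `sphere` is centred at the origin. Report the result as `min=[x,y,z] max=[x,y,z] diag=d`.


A = translate([-0.8, 12.9, 3.6]) sphere(r=8.8) → bbox [-9.6,4.1,-5.2] .. [8,21.7,12.4]
B = sphere(r=2.2) → bbox [-2.2,-2.2,-2.2] .. [2.2,2.2,2.2]
lo = A.lo+B.lo = [-9.6-2.2, 4.1-2.2, -5.2-2.2] = [-11.800,1.900,-7.400]
hi = A.hi+B.hi = [8+2.2, 21.7+2.2, 12.4+2.2] = [10.200,23.900,14.600]
diag = √(22²+22²+22²) = √1452 = 38.105

min=[-11.800,1.900,-7.400] max=[10.200,23.900,14.600] diag=38.105


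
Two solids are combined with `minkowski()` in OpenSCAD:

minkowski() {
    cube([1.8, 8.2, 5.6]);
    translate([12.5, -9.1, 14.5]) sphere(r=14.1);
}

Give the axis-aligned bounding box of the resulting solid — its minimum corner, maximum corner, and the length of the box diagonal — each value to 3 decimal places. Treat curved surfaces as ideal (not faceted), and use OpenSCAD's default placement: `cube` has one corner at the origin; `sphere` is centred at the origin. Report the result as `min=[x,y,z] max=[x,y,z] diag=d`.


A = translate([12.5, -9.1, 14.5]) sphere(r=14.1) → bbox [-1.6,-23.2,0.4] .. [26.6,5,28.6]
B = cube([1.8, 8.2, 5.6]) → bbox [0,0,0] .. [1.8,8.2,5.6]
lo = A.lo+B.lo = [-1.6+0, -23.2+0, 0.4+0] = [-1.600,-23.200,0.400]
hi = A.hi+B.hi = [26.6+1.8, 5+8.2, 28.6+5.6] = [28.400,13.200,34.200]
diag = √(30²+36.4²+33.8²) = √3367.4 = 58.029

min=[-1.600,-23.200,0.400] max=[28.400,13.200,34.200] diag=58.029


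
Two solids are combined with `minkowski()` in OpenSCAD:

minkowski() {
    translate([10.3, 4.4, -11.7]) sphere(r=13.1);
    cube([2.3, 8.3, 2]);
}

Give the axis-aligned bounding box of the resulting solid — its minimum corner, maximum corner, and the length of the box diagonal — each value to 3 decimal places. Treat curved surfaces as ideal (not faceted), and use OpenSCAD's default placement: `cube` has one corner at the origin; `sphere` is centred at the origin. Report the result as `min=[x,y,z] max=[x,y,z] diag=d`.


min=[-2.800,-8.700,-24.800] max=[25.700,25.800,3.400] diag=52.894

A = translate([10.3, 4.4, -11.7]) sphere(r=13.1) → bbox [-2.8,-8.7,-24.8] .. [23.4,17.5,1.4]
B = cube([2.3, 8.3, 2]) → bbox [0,0,0] .. [2.3,8.3,2]
lo = A.lo+B.lo = [-2.8+0, -8.7+0, -24.8+0] = [-2.800,-8.700,-24.800]
hi = A.hi+B.hi = [23.4+2.3, 17.5+8.3, 1.4+2] = [25.700,25.800,3.400]
diag = √(28.5²+34.5²+28.2²) = √2797.74 = 52.894


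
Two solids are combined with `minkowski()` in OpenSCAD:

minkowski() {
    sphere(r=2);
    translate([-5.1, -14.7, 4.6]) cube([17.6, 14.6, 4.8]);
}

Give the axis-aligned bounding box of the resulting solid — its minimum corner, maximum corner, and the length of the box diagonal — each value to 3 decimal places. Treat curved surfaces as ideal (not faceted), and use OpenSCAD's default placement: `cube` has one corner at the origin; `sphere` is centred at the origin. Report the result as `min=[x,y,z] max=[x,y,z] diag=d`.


A = translate([-5.1, -14.7, 4.6]) cube([17.6, 14.6, 4.8]) → bbox [-5.1,-14.7,4.6] .. [12.5,-0.1,9.4]
B = sphere(r=2) → bbox [-2,-2,-2] .. [2,2,2]
lo = A.lo+B.lo = [-5.1-2, -14.7-2, 4.6-2] = [-7.100,-16.700,2.600]
hi = A.hi+B.hi = [12.5+2, -0.1+2, 9.4+2] = [14.500,1.900,11.400]
diag = √(21.6²+18.6²+8.8²) = √889.96 = 29.832

min=[-7.100,-16.700,2.600] max=[14.500,1.900,11.400] diag=29.832
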